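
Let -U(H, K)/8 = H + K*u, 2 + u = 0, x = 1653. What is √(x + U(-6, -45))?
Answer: 3*√109 ≈ 31.321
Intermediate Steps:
u = -2 (u = -2 + 0 = -2)
U(H, K) = -8*H + 16*K (U(H, K) = -8*(H + K*(-2)) = -8*(H - 2*K) = -8*H + 16*K)
√(x + U(-6, -45)) = √(1653 + (-8*(-6) + 16*(-45))) = √(1653 + (48 - 720)) = √(1653 - 672) = √981 = 3*√109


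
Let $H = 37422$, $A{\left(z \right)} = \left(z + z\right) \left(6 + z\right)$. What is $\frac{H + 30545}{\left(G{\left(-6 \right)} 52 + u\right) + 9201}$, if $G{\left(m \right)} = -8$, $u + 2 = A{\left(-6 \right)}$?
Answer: $\frac{67967}{8783} \approx 7.7385$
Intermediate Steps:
$A{\left(z \right)} = 2 z \left(6 + z\right)$
$u = -2$ ($u = -2 + 2 \left(-6\right) \left(6 - 6\right) = -2 + 2 \left(-6\right) 0 = -2 + 0 = -2$)
$\frac{H + 30545}{\left(G{\left(-6 \right)} 52 + u\right) + 9201} = \frac{37422 + 30545}{\left(\left(-8\right) 52 - 2\right) + 9201} = \frac{67967}{\left(-416 - 2\right) + 9201} = \frac{67967}{-418 + 9201} = \frac{67967}{8783}$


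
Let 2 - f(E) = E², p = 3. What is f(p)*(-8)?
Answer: 56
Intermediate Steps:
f(E) = 2 - E²
f(p)*(-8) = (2 - 1*3²)*(-8) = (2 - 1*9)*(-8) = (2 - 9)*(-8) = -7*(-8) = 56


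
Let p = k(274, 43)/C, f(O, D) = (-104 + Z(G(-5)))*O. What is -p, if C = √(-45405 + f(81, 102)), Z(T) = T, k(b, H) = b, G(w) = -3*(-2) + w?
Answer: 137*I*√1493/4479 ≈ 1.1819*I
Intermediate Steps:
G(w) = 6 + w
f(O, D) = -103*O (f(O, D) = (-104 + (6 - 5))*O = (-104 + 1)*O = -103*O)
C = 6*I*√1493 (C = √(-45405 - 103*81) = √(-45405 - 8343) = √(-53748) = 6*I*√1493 ≈ 231.84*I)
p = -137*I*√1493/4479 (p = 274/((6*I*√1493)) = 274*(-I*√1493/8958) = -137*I*√1493/4479 ≈ -1.1819*I)
-p = -(-137)*I*√1493/4479 = 137*I*√1493/4479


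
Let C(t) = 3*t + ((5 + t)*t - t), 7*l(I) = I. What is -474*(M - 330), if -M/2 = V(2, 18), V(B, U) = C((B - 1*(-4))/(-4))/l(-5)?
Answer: 836847/5 ≈ 1.6737e+5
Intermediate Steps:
l(I) = I/7
C(t) = 2*t + t*(5 + t) (C(t) = 3*t + (t*(5 + t) - t) = 3*t + (-t + t*(5 + t)) = 2*t + t*(5 + t))
V(B, U) = -7*(-1 - B/4)*(6 - B/4)/5 (V(B, U) = (((B - 1*(-4))/(-4))*(7 + (B - 1*(-4))/(-4)))/(((⅐)*(-5))) = (((B + 4)*(-¼))*(7 + (B + 4)*(-¼)))/(-5/7) = (((4 + B)*(-¼))*(7 + (4 + B)*(-¼)))*(-7/5) = ((-1 - B/4)*(7 + (-1 - B/4)))*(-7/5) = ((-1 - B/4)*(6 - B/4))*(-7/5) = -7*(-1 - B/4)*(6 - B/4)/5)
M = -231/10 (M = -(-7)*(-24 + 2)*(4 + 2)/40 = -(-7)*(-22)*6/40 = -2*231/20 = -231/10 ≈ -23.100)
-474*(M - 330) = -474*(-231/10 - 330) = -474*(-3531/10) = 836847/5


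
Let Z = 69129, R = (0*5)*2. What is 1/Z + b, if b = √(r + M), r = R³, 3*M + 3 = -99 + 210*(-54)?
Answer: 1/69129 + I*√3814 ≈ 1.4466e-5 + 61.758*I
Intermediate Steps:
R = 0 (R = 0*2 = 0)
M = -3814 (M = -1 + (-99 + 210*(-54))/3 = -1 + (-99 - 11340)/3 = -1 + (⅓)*(-11439) = -1 - 3813 = -3814)
r = 0 (r = 0³ = 0)
b = I*√3814 (b = √(0 - 3814) = √(-3814) = I*√3814 ≈ 61.758*I)
1/Z + b = 1/69129 + I*√3814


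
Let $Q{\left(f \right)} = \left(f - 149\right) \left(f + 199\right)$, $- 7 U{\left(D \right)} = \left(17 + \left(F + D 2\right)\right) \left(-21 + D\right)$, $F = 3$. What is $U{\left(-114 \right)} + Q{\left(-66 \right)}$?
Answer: $- \frac{228245}{7} \approx -32606.0$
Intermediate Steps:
$U{\left(D \right)} = - \frac{\left(-21 + D\right) \left(20 + 2 D\right)}{7}$ ($U{\left(D \right)} = - \frac{\left(17 + \left(3 + D 2\right)\right) \left(-21 + D\right)}{7} = - \frac{\left(17 + \left(3 + 2 D\right)\right) \left(-21 + D\right)}{7} = - \frac{\left(20 + 2 D\right) \left(-21 + D\right)}{7} = - \frac{\left(-21 + D\right) \left(20 + 2 D\right)}{7}$)
$Q{\left(f \right)} = \left(-149 + f\right) \left(199 + f\right)$
$U{\left(-114 \right)} + Q{\left(-66 \right)} = \left(60 - \frac{2 \left(-114\right)^{2}}{7} + \frac{22}{7} \left(-114\right)\right) + \left(-29651 + \left(-66\right)^{2} + 50 \left(-66\right)\right) = \left(60 - \frac{25992}{7} - \frac{2508}{7}\right) - 28595 = - \frac{28080}{7} - 28595 = - \frac{228245}{7}$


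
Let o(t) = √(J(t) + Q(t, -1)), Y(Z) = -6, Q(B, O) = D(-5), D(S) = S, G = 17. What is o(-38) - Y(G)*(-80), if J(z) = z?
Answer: -480 + I*√43 ≈ -480.0 + 6.5574*I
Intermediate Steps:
Q(B, O) = -5
o(t) = √(-5 + t) (o(t) = √(t - 5) = √(-5 + t))
o(-38) - Y(G)*(-80) = √(-5 - 38) - (-6)*(-80) = √(-43) - 1*480 = I*√43 - 480 = -480 + I*√43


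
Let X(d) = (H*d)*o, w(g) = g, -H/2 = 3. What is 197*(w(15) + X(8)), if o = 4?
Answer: -34869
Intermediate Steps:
H = -6 (H = -2*3 = -6)
X(d) = -24*d (X(d) = -6*d*4 = -24*d)
197*(w(15) + X(8)) = 197*(15 - 24*8) = 197*(15 - 192) = 197*(-177) = -34869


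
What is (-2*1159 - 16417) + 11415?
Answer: -7320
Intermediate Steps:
(-2*1159 - 16417) + 11415 = (-2318 - 16417) + 11415 = -18735 + 11415 = -7320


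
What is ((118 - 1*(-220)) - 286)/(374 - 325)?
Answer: 52/49 ≈ 1.0612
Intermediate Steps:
((118 - 1*(-220)) - 286)/(374 - 325) = ((118 + 220) - 286)/49 = (338 - 286)*(1/49) = 52*(1/49) = 52/49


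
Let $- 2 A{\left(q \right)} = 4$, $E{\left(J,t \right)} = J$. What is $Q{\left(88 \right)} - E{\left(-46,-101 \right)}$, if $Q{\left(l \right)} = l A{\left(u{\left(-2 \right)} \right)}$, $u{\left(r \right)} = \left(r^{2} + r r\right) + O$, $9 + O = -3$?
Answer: $-130$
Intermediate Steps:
$O = -12$ ($O = -9 - 3 = -12$)
$u{\left(r \right)} = -12 + 2 r^{2}$ ($u{\left(r \right)} = \left(r^{2} + r r\right) - 12 = \left(r^{2} + r^{2}\right) - 12 = 2 r^{2} - 12 = -12 + 2 r^{2}$)
$A{\left(q \right)} = -2$ ($A{\left(q \right)} = \left(- \frac{1}{2}\right) 4 = -2$)
$Q{\left(l \right)} = - 2 l$ ($Q{\left(l \right)} = l \left(-2\right) = - 2 l$)
$Q{\left(88 \right)} - E{\left(-46,-101 \right)} = \left(-2\right) 88 - -46 = -176 + 46 = -130$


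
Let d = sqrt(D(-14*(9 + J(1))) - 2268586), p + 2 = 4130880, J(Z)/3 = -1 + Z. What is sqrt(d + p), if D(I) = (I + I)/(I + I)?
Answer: sqrt(4130878 + 3*I*sqrt(252065)) ≈ 2032.5 + 0.37*I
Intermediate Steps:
J(Z) = -3 + 3*Z (J(Z) = 3*(-1 + Z) = -3 + 3*Z)
p = 4130878 (p = -2 + 4130880 = 4130878)
D(I) = 1 (D(I) = (2*I)/((2*I)) = (2*I)*(1/(2*I)) = 1)
d = 3*I*sqrt(252065) (d = sqrt(1 - 2268586) = sqrt(-2268585) = 3*I*sqrt(252065) ≈ 1506.2*I)
sqrt(d + p) = sqrt(3*I*sqrt(252065) + 4130878) = sqrt(4130878 + 3*I*sqrt(252065))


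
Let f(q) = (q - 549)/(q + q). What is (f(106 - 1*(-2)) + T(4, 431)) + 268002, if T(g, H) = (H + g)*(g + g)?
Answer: 6515519/24 ≈ 2.7148e+5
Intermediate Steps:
f(q) = (-549 + q)/(2*q) (f(q) = (-549 + q)/((2*q)) = (-549 + q)*(1/(2*q)) = (-549 + q)/(2*q))
T(g, H) = 2*g*(H + g) (T(g, H) = (H + g)*(2*g) = 2*g*(H + g))
(f(106 - 1*(-2)) + T(4, 431)) + 268002 = ((-549 + (106 - 1*(-2)))/(2*(106 - 1*(-2))) + 2*4*(431 + 4)) + 268002 = ((-549 + (106 + 2))/(2*(106 + 2)) + 2*4*435) + 268002 = ((½)*(-549 + 108)/108 + 3480) + 268002 = ((½)*(1/108)*(-441) + 3480) + 268002 = (-49/24 + 3480) + 268002 = 83471/24 + 268002 = 6515519/24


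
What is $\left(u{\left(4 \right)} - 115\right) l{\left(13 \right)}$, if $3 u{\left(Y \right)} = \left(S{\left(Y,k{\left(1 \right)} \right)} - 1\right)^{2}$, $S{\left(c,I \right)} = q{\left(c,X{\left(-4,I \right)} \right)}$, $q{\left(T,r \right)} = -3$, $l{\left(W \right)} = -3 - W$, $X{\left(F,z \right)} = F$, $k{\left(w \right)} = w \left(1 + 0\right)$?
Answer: $\frac{5264}{3} \approx 1754.7$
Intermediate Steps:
$k{\left(w \right)} = w$ ($k{\left(w \right)} = w 1 = w$)
$S{\left(c,I \right)} = -3$
$u{\left(Y \right)} = \frac{16}{3}$ ($u{\left(Y \right)} = \frac{\left(-3 - 1\right)^{2}}{3} = \frac{\left(-4\right)^{2}}{3} = \frac{1}{3} \cdot 16 = \frac{16}{3}$)
$\left(u{\left(4 \right)} - 115\right) l{\left(13 \right)} = \left(\frac{16}{3} - 115\right) \left(-3 - 13\right) = - \frac{329 \left(-3 - 13\right)}{3} = \left(- \frac{329}{3}\right) \left(-16\right) = \frac{5264}{3}$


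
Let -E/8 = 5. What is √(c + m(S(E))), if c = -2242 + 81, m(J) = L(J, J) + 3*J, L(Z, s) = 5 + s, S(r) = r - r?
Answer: 14*I*√11 ≈ 46.433*I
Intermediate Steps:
E = -40 (E = -8*5 = -40)
S(r) = 0
m(J) = 5 + 4*J (m(J) = (5 + J) + 3*J = 5 + 4*J)
c = -2161
√(c + m(S(E))) = √(-2161 + (5 + 4*0)) = √(-2161 + (5 + 0)) = √(-2161 + 5) = √(-2156) = 14*I*√11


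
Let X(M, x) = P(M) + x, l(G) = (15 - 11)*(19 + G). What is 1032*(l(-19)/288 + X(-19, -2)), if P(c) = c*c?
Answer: 370488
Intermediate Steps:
P(c) = c**2
l(G) = 76 + 4*G (l(G) = 4*(19 + G) = 76 + 4*G)
X(M, x) = x + M**2 (X(M, x) = M**2 + x = x + M**2)
1032*(l(-19)/288 + X(-19, -2)) = 1032*((76 + 4*(-19))/288 + (-2 + (-19)**2)) = 1032*((76 - 76)*(1/288) + (-2 + 361)) = 1032*(0*(1/288) + 359) = 1032*(0 + 359) = 1032*359 = 370488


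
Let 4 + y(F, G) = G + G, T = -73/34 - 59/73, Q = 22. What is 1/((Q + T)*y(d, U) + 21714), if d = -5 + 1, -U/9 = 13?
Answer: 73/1254239 ≈ 5.8203e-5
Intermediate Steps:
U = -117 (U = -9*13 = -117)
T = -7335/2482 (T = -73*1/34 - 59*1/73 = -73/34 - 59/73 = -7335/2482 ≈ -2.9553)
d = -4
y(F, G) = -4 + 2*G (y(F, G) = -4 + (G + G) = -4 + 2*G)
1/((Q + T)*y(d, U) + 21714) = 1/((22 - 7335/2482)*(-4 + 2*(-117)) + 21714) = 1/(47269*(-4 - 234)/2482 + 21714) = 1/((47269/2482)*(-238) + 21714) = 1/(-330883/73 + 21714) = 1/(1254239/73) = 73/1254239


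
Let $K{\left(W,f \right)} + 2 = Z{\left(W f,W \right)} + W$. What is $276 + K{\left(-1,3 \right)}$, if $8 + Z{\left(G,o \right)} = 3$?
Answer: $268$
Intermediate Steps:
$Z{\left(G,o \right)} = -5$ ($Z{\left(G,o \right)} = -8 + 3 = -5$)
$K{\left(W,f \right)} = -7 + W$ ($K{\left(W,f \right)} = -2 + \left(-5 + W\right) = -7 + W$)
$276 + K{\left(-1,3 \right)} = 276 - 8 = 268$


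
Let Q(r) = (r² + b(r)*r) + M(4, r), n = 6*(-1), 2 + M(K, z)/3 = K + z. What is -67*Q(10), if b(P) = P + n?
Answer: -11792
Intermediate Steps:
M(K, z) = -6 + 3*K + 3*z (M(K, z) = -6 + 3*(K + z) = -6 + (3*K + 3*z) = -6 + 3*K + 3*z)
n = -6
b(P) = -6 + P (b(P) = P - 6 = -6 + P)
Q(r) = 6 + r² + 3*r + r*(-6 + r) (Q(r) = (r² + (-6 + r)*r) + (-6 + 3*4 + 3*r) = (r² + r*(-6 + r)) + (-6 + 12 + 3*r) = (r² + r*(-6 + r)) + (6 + 3*r) = 6 + r² + 3*r + r*(-6 + r))
-67*Q(10) = -67*(6 - 3*10 + 2*10²) = -67*(6 - 30 + 2*100) = -67*(6 - 30 + 200) = -67*176 = -11792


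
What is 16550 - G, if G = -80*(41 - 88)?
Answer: 12790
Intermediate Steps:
G = 3760 (G = -80*(-47) = 3760)
16550 - G = 16550 - 1*3760 = 16550 - 3760 = 12790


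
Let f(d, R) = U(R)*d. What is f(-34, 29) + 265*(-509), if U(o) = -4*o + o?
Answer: -131927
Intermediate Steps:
U(o) = -3*o
f(d, R) = -3*R*d (f(d, R) = (-3*R)*d = -3*R*d)
f(-34, 29) + 265*(-509) = -3*29*(-34) + 265*(-509) = 2958 - 134885 = -131927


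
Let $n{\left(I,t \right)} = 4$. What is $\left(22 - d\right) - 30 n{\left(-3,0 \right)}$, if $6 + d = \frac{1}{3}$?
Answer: $- \frac{277}{3} \approx -92.333$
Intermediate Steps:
$d = - \frac{17}{3}$ ($d = -6 + \frac{1}{3} = - \frac{17}{3} \approx -5.6667$)
$\left(22 - d\right) - 30 n{\left(-3,0 \right)} = \left(22 - - \frac{17}{3}\right) - 120 = \left(22 + \frac{17}{3}\right) - 120 = \frac{83}{3} - 120 = - \frac{277}{3}$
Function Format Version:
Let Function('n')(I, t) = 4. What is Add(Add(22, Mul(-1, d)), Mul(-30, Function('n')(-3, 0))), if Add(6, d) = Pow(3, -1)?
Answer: Rational(-277, 3) ≈ -92.333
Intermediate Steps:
d = Rational(-17, 3) (d = Add(-6, Pow(3, -1)) = Add(-6, Rational(1, 3)) = Rational(-17, 3) ≈ -5.6667)
Add(Add(22, Mul(-1, d)), Mul(-30, Function('n')(-3, 0))) = Add(Add(22, Mul(-1, Rational(-17, 3))), Mul(-30, 4)) = Add(Add(22, Rational(17, 3)), -120) = Add(Rational(83, 3), -120) = Rational(-277, 3)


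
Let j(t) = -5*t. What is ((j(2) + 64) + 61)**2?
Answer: 13225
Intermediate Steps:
((j(2) + 64) + 61)**2 = ((-5*2 + 64) + 61)**2 = ((-10 + 64) + 61)**2 = (54 + 61)**2 = 115**2 = 13225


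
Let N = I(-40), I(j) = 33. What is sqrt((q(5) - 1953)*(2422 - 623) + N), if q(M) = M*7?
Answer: I*sqrt(3450449) ≈ 1857.5*I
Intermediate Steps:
q(M) = 7*M
N = 33
sqrt((q(5) - 1953)*(2422 - 623) + N) = sqrt((7*5 - 1953)*(2422 - 623) + 33) = sqrt((35 - 1953)*1799 + 33) = sqrt(-1918*1799 + 33) = sqrt(-3450482 + 33) = sqrt(-3450449) = I*sqrt(3450449)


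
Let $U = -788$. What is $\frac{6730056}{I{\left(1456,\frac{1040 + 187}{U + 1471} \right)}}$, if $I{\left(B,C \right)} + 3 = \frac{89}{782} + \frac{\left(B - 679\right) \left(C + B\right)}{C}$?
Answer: $\frac{239169738992}{22406788893} \approx 10.674$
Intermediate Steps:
$I{\left(B,C \right)} = - \frac{2257}{782} + \frac{\left(-679 + B\right) \left(B + C\right)}{C}$ ($I{\left(B,C \right)} = -3 + \left(\frac{89}{782} + \frac{\left(B - 679\right) \left(C + B\right)}{C}\right) = -3 + \left(89 \cdot \frac{1}{782} + \frac{\left(-679 + B\right) \left(B + C\right)}{C}\right) = -3 + \left(\frac{89}{782} + \frac{\left(-679 + B\right) \left(B + C\right)}{C}\right) = - \frac{2257}{782} + \frac{\left(-679 + B\right) \left(B + C\right)}{C}$)
$\frac{6730056}{I{\left(1456,\frac{1040 + 187}{U + 1471} \right)}} = \frac{6730056}{- \frac{533235}{782} + 1456 + \frac{1456^{2}}{\left(1040 + 187\right) \frac{1}{-788 + 1471}} - \frac{988624}{\left(1040 + 187\right) \frac{1}{-788 + 1471}}} = \frac{6730056}{- \frac{533235}{782} + 1456 + \frac{2119936}{1227 \cdot \frac{1}{683}} - \frac{988624}{1227 \cdot \frac{1}{683}}} = \frac{6730056}{- \frac{533235}{782} + 1456 + \frac{2119936}{\frac{1227}{683}} - \frac{988624}{\frac{1227}{683}}} = \frac{6730056}{- \frac{533235}{782} + 1456 + 2119936 \cdot \frac{683}{1227} - 988624 \cdot \frac{683}{1227}} = \frac{6730056}{- \frac{533235}{782} + 1456 + \frac{1447916288}{1227} - \frac{675230192}{1227}} = \frac{6730056}{\frac{201661100037}{319838}} = 6730056 \cdot \frac{319838}{201661100037} = \frac{239169738992}{22406788893}$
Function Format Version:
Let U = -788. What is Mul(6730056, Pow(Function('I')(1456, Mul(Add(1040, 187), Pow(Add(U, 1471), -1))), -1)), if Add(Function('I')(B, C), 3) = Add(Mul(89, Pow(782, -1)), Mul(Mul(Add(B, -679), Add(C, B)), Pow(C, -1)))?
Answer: Rational(239169738992, 22406788893) ≈ 10.674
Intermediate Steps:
Function('I')(B, C) = Add(Rational(-2257, 782), Mul(Pow(C, -1), Add(-679, B), Add(B, C))) (Function('I')(B, C) = Add(-3, Add(Mul(89, Pow(782, -1)), Mul(Mul(Add(B, -679), Add(C, B)), Pow(C, -1)))) = Add(-3, Add(Mul(89, Rational(1, 782)), Mul(Mul(Add(-679, B), Add(B, C)), Pow(C, -1)))) = Add(-3, Add(Rational(89, 782), Mul(Pow(C, -1), Add(-679, B), Add(B, C)))) = Add(Rational(-2257, 782), Mul(Pow(C, -1), Add(-679, B), Add(B, C))))
Mul(6730056, Pow(Function('I')(1456, Mul(Add(1040, 187), Pow(Add(U, 1471), -1))), -1)) = Mul(6730056, Pow(Add(Rational(-533235, 782), 1456, Mul(Pow(1456, 2), Pow(Mul(Add(1040, 187), Pow(Add(-788, 1471), -1)), -1)), Mul(-679, 1456, Pow(Mul(Add(1040, 187), Pow(Add(-788, 1471), -1)), -1))), -1)) = Mul(6730056, Pow(Add(Rational(-533235, 782), 1456, Mul(2119936, Pow(Mul(1227, Pow(683, -1)), -1)), Mul(-679, 1456, Pow(Mul(1227, Pow(683, -1)), -1))), -1)) = Mul(6730056, Pow(Add(Rational(-533235, 782), 1456, Mul(2119936, Pow(Mul(1227, Rational(1, 683)), -1)), Mul(-679, 1456, Pow(Mul(1227, Rational(1, 683)), -1))), -1)) = Mul(6730056, Pow(Add(Rational(-533235, 782), 1456, Mul(2119936, Pow(Rational(1227, 683), -1)), Mul(-679, 1456, Pow(Rational(1227, 683), -1))), -1)) = Mul(6730056, Pow(Add(Rational(-533235, 782), 1456, Mul(2119936, Rational(683, 1227)), Mul(-679, 1456, Rational(683, 1227))), -1)) = Mul(6730056, Pow(Add(Rational(-533235, 782), 1456, Rational(1447916288, 1227), Rational(-675230192, 1227)), -1)) = Mul(6730056, Pow(Rational(201661100037, 319838), -1)) = Mul(6730056, Rational(319838, 201661100037)) = Rational(239169738992, 22406788893)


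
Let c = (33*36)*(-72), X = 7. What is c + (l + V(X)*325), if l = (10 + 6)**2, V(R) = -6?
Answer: -87230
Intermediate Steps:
l = 256 (l = 16**2 = 256)
c = -85536 (c = 1188*(-72) = -85536)
c + (l + V(X)*325) = -85536 + (256 - 6*325) = -85536 + (256 - 1950) = -85536 - 1694 = -87230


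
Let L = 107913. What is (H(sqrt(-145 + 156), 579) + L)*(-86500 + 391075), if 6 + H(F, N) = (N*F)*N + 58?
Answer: 32883439875 + 102106027575*sqrt(11) ≈ 3.7153e+11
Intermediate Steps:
H(F, N) = 52 + F*N**2 (H(F, N) = -6 + ((N*F)*N + 58) = -6 + ((F*N)*N + 58) = -6 + (F*N**2 + 58) = -6 + (58 + F*N**2) = 52 + F*N**2)
(H(sqrt(-145 + 156), 579) + L)*(-86500 + 391075) = ((52 + sqrt(-145 + 156)*579**2) + 107913)*(-86500 + 391075) = ((52 + sqrt(11)*335241) + 107913)*304575 = ((52 + 335241*sqrt(11)) + 107913)*304575 = (107965 + 335241*sqrt(11))*304575 = 32883439875 + 102106027575*sqrt(11)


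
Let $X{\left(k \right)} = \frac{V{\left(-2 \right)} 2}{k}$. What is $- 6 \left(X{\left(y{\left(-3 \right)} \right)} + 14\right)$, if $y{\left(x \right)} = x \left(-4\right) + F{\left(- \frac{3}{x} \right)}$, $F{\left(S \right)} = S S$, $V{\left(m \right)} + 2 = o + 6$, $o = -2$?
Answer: $- \frac{1116}{13} \approx -85.846$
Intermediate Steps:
$V{\left(m \right)} = 2$ ($V{\left(m \right)} = -2 + \left(-2 + 6\right) = -2 + 4 = 2$)
$F{\left(S \right)} = S^{2}$
$y{\left(x \right)} = - 4 x + \frac{9}{x^{2}}$ ($y{\left(x \right)} = x \left(-4\right) + \left(- \frac{3}{x}\right)^{2} = - 4 x + \frac{9}{x^{2}}$)
$X{\left(k \right)} = \frac{4}{k}$ ($X{\left(k \right)} = \frac{2 \cdot 2}{k} = \frac{4}{k}$)
$- 6 \left(X{\left(y{\left(-3 \right)} \right)} + 14\right) = - 6 \left(\frac{4}{\left(-4\right) \left(-3\right) + \frac{9}{9}} + 14\right) = - 6 \left(\frac{4}{12 + 9 \cdot \frac{1}{9}} + 14\right) = - 6 \left(\frac{4}{12 + 1} + 14\right) = - 6 \left(\frac{4}{13} + 14\right) = \left(-6\right) \frac{186}{13} = - \frac{1116}{13}$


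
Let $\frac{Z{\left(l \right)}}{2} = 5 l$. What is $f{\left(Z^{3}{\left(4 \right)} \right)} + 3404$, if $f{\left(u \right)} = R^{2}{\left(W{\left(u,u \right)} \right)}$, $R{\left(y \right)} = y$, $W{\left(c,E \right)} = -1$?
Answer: $3405$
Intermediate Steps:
$Z{\left(l \right)} = 10 l$ ($Z{\left(l \right)} = 2 \cdot 5 l = 10 l$)
$f{\left(u \right)} = 1$ ($f{\left(u \right)} = \left(-1\right)^{2} = 1$)
$f{\left(Z^{3}{\left(4 \right)} \right)} + 3404 = 1 + 3404 = 3405$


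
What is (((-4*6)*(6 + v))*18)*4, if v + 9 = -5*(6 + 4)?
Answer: 91584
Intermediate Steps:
v = -59 (v = -9 - 5*(6 + 4) = -9 - 5*10 = -9 - 50 = -59)
(((-4*6)*(6 + v))*18)*4 = (((-4*6)*(6 - 59))*18)*4 = (-24*(-53)*18)*4 = (1272*18)*4 = 22896*4 = 91584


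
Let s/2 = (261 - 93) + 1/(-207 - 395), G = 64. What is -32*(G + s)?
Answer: -3852768/301 ≈ -12800.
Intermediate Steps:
s = 101135/301 (s = 2*((261 - 93) + 1/(-207 - 395)) = 2*(168 + 1/(-602)) = 2*(168 - 1/602) = 2*(101135/602) = 101135/301 ≈ 336.00)
-32*(G + s) = -32*(64 + 101135/301) = -32*120399/301 = -3852768/301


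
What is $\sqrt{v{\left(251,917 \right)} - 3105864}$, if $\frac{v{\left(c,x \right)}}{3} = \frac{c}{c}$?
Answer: $i \sqrt{3105861} \approx 1762.3 i$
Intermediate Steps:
$v{\left(c,x \right)} = 3$ ($v{\left(c,x \right)} = 3 \frac{c}{c} = 3 \cdot 1 = 3$)
$\sqrt{v{\left(251,917 \right)} - 3105864} = \sqrt{3 - 3105864} = \sqrt{-3105861} = i \sqrt{3105861}$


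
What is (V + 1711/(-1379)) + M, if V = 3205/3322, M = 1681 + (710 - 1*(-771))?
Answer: 14483977909/4581038 ≈ 3161.7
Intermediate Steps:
M = 3162 (M = 1681 + (710 + 771) = 1681 + 1481 = 3162)
V = 3205/3322 (V = 3205*(1/3322) = 3205/3322 ≈ 0.96478)
(V + 1711/(-1379)) + M = (3205/3322 + 1711/(-1379)) + 3162 = (3205/3322 + 1711*(-1/1379)) + 3162 = (3205/3322 - 1711/1379) + 3162 = -1264247/4581038 + 3162 = 14483977909/4581038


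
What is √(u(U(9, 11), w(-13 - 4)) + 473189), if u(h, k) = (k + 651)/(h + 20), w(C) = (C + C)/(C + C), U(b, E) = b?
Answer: √397970857/29 ≈ 687.90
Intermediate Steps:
w(C) = 1 (w(C) = (2*C)/((2*C)) = (2*C)*(1/(2*C)) = 1)
u(h, k) = (651 + k)/(20 + h)
√(u(U(9, 11), w(-13 - 4)) + 473189) = √((651 + 1)/(20 + 9) + 473189) = √(652/29 + 473189) = √(13723133/29) = √397970857/29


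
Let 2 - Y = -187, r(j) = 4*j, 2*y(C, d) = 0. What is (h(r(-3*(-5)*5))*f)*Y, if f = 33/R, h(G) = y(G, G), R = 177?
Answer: 0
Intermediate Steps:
y(C, d) = 0 (y(C, d) = (½)*0 = 0)
h(G) = 0
f = 11/59 (f = 33/177 = 33*(1/177) = 11/59 ≈ 0.18644)
Y = 189 (Y = 2 - 1*(-187) = 2 + 187 = 189)
(h(r(-3*(-5)*5))*f)*Y = (0*(11/59))*189 = 0*189 = 0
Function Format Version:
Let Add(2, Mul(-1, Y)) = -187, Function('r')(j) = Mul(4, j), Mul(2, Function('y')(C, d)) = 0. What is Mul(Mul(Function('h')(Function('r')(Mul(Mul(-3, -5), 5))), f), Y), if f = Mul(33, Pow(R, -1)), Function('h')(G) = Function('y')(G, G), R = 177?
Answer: 0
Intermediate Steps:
Function('y')(C, d) = 0 (Function('y')(C, d) = Mul(Rational(1, 2), 0) = 0)
Function('h')(G) = 0
f = Rational(11, 59) (f = Mul(33, Pow(177, -1)) = Mul(33, Rational(1, 177)) = Rational(11, 59) ≈ 0.18644)
Y = 189 (Y = Add(2, Mul(-1, -187)) = Add(2, 187) = 189)
Mul(Mul(Function('h')(Function('r')(Mul(Mul(-3, -5), 5))), f), Y) = Mul(Mul(0, Rational(11, 59)), 189) = Mul(0, 189) = 0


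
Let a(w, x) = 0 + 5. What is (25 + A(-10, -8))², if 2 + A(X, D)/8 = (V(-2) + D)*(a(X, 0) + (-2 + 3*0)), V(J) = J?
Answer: 53361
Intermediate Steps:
a(w, x) = 5
A(X, D) = -64 + 24*D (A(X, D) = -16 + 8*((-2 + D)*(5 + (-2 + 3*0))) = -16 + 8*((-2 + D)*(5 + (-2 + 0))) = -16 + 8*((-2 + D)*(5 - 2)) = -16 + 8*((-2 + D)*3) = -16 + 8*(-6 + 3*D) = -16 + (-48 + 24*D) = -64 + 24*D)
(25 + A(-10, -8))² = (25 + (-64 + 24*(-8)))² = (25 + (-64 - 192))² = (25 - 256)² = (-231)² = 53361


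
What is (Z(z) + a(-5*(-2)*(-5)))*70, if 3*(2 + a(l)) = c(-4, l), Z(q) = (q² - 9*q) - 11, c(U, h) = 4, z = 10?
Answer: -350/3 ≈ -116.67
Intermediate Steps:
Z(q) = -11 + q² - 9*q
a(l) = -⅔ (a(l) = -2 + (⅓)*4 = -2 + 4/3 = -⅔)
(Z(z) + a(-5*(-2)*(-5)))*70 = ((-11 + 10² - 9*10) - ⅔)*70 = ((-11 + 100 - 90) - ⅔)*70 = (-1 - ⅔)*70 = -5/3*70 = -350/3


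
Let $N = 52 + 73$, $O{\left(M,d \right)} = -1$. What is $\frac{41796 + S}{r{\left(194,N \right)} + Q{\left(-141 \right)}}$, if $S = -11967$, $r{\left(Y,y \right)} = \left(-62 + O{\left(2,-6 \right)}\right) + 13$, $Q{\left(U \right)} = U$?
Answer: $- \frac{29829}{191} \approx -156.17$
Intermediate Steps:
$N = 125$
$r{\left(Y,y \right)} = -50$ ($r{\left(Y,y \right)} = \left(-62 - 1\right) + 13 = -63 + 13 = -50$)
$\frac{41796 + S}{r{\left(194,N \right)} + Q{\left(-141 \right)}} = \frac{41796 - 11967}{-50 - 141} = \frac{29829}{-191} = 29829 \left(- \frac{1}{191}\right) = - \frac{29829}{191}$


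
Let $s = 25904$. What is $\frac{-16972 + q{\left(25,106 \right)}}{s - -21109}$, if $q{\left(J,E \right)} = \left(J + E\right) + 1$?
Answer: $- \frac{16840}{47013} \approx -0.3582$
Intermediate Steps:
$q{\left(J,E \right)} = 1 + E + J$ ($q{\left(J,E \right)} = \left(E + J\right) + 1 = 1 + E + J$)
$\frac{-16972 + q{\left(25,106 \right)}}{s - -21109} = \frac{-16972 + \left(1 + 106 + 25\right)}{25904 - -21109} = \frac{-16972 + 132}{25904 + \left(-1113 + 22222\right)} = - \frac{16840}{25904 + 21109} = - \frac{16840}{47013}$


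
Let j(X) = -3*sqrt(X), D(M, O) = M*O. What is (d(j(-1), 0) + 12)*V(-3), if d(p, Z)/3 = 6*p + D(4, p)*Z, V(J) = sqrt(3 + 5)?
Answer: sqrt(2)*(24 - 108*I) ≈ 33.941 - 152.74*I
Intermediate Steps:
V(J) = 2*sqrt(2) (V(J) = sqrt(8) = 2*sqrt(2))
d(p, Z) = 18*p + 12*Z*p (d(p, Z) = 3*(6*p + (4*p)*Z) = 3*(6*p + 4*Z*p) = 18*p + 12*Z*p)
(d(j(-1), 0) + 12)*V(-3) = (6*(-3*I)*(3 + 2*0) + 12)*(2*sqrt(2)) = (6*(-3*I)*(3 + 0) + 12)*(2*sqrt(2)) = (6*(-3*I)*3 + 12)*(2*sqrt(2)) = (-54*I + 12)*(2*sqrt(2)) = (12 - 54*I)*(2*sqrt(2)) = 2*sqrt(2)*(12 - 54*I)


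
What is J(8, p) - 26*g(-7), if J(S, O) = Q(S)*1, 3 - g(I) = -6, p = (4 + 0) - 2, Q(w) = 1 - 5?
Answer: -238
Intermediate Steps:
Q(w) = -4
p = 2 (p = 4 - 2 = 2)
g(I) = 9 (g(I) = 3 - 1*(-6) = 3 + 6 = 9)
J(S, O) = -4 (J(S, O) = -4*1 = -4)
J(8, p) - 26*g(-7) = -4 - 26*9 = -4 - 234 = -238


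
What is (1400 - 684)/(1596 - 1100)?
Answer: 179/124 ≈ 1.4435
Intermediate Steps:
(1400 - 684)/(1596 - 1100) = 716/496 = 716*(1/496) = 179/124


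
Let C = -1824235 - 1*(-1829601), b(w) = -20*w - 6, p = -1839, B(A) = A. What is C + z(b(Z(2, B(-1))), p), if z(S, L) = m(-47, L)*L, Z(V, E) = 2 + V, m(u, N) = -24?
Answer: 49502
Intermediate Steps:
b(w) = -6 - 20*w
C = 5366 (C = -1824235 + 1829601 = 5366)
z(S, L) = -24*L
C + z(b(Z(2, B(-1))), p) = 5366 - 24*(-1839) = 5366 + 44136 = 49502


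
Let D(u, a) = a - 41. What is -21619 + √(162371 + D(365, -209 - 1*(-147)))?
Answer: -21619 + 2*√40567 ≈ -21216.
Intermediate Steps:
D(u, a) = -41 + a
-21619 + √(162371 + D(365, -209 - 1*(-147))) = -21619 + √(162371 + (-41 + (-209 - 1*(-147)))) = -21619 + √(162371 + (-41 + (-209 + 147))) = -21619 + √(162371 + (-41 - 62)) = -21619 + √(162371 - 103) = -21619 + √162268 = -21619 + 2*√40567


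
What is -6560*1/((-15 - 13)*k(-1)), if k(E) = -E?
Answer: 1640/7 ≈ 234.29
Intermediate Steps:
-6560*1/((-15 - 13)*k(-1)) = -6560/(-15 - 13) = -6560/((-28*1)) = -6560/(-28) = -6560*(-1/28) = 1640/7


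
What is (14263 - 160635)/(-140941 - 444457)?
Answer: 73186/292699 ≈ 0.25004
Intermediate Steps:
(14263 - 160635)/(-140941 - 444457) = -146372/(-585398) = -146372*(-1/585398) = 73186/292699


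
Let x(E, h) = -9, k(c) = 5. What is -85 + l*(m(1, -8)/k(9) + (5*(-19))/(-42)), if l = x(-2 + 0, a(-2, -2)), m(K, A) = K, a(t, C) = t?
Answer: -7501/70 ≈ -107.16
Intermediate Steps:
l = -9
-85 + l*(m(1, -8)/k(9) + (5*(-19))/(-42)) = -85 - 9*(1/5 + (5*(-19))/(-42)) = -85 - 9*(1*(1/5) - 95*(-1/42)) = -85 - 9*(1/5 + 95/42) = -85 - 9*517/210 = -85 - 1551/70 = -7501/70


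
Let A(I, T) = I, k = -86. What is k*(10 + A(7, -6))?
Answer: -1462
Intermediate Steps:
k*(10 + A(7, -6)) = -86*(10 + 7) = -86*17 = -1462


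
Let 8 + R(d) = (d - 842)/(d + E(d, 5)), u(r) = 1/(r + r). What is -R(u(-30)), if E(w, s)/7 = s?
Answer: 67313/2099 ≈ 32.069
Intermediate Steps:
u(r) = 1/(2*r)
E(w, s) = 7*s
R(d) = -8 + (-842 + d)/(35 + d) (R(d) = -8 + (d - 842)/(d + 7*5) = -8 + (-842 + d)/(d + 35) = -8 + (-842 + d)/(35 + d))
-R(u(-30)) = -(-1122 - 7/(2*(-30)))/(35 + (½)/(-30)) = -(-1122 - 7*(-1)/(2*30))/(35 + (½)*(-1/30)) = -(-1122 - 7*(-1/60))/(35 - 1/60) = -(-1122 + 7/60)/2099/60 = -60*(-67313)/(2099*60) = -1*(-67313/2099) = 67313/2099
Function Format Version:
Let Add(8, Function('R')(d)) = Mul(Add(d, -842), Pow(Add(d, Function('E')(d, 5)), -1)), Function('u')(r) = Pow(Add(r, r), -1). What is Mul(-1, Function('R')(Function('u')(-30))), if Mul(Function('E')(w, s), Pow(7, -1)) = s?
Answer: Rational(67313, 2099) ≈ 32.069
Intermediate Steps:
Function('u')(r) = Mul(Rational(1, 2), Pow(r, -1)) (Function('u')(r) = Pow(Mul(2, r), -1) = Mul(Rational(1, 2), Pow(r, -1)))
Function('E')(w, s) = Mul(7, s)
Function('R')(d) = Add(-8, Mul(Pow(Add(35, d), -1), Add(-842, d))) (Function('R')(d) = Add(-8, Mul(Add(d, -842), Pow(Add(d, Mul(7, 5)), -1))) = Add(-8, Mul(Add(-842, d), Pow(Add(d, 35), -1))) = Add(-8, Mul(Add(-842, d), Pow(Add(35, d), -1))) = Add(-8, Mul(Pow(Add(35, d), -1), Add(-842, d))))
Mul(-1, Function('R')(Function('u')(-30))) = Mul(-1, Mul(Pow(Add(35, Mul(Rational(1, 2), Pow(-30, -1))), -1), Add(-1122, Mul(-7, Mul(Rational(1, 2), Pow(-30, -1)))))) = Mul(-1, Mul(Pow(Add(35, Mul(Rational(1, 2), Rational(-1, 30))), -1), Add(-1122, Mul(-7, Mul(Rational(1, 2), Rational(-1, 30)))))) = Mul(-1, Mul(Pow(Add(35, Rational(-1, 60)), -1), Add(-1122, Mul(-7, Rational(-1, 60))))) = Mul(-1, Mul(Pow(Rational(2099, 60), -1), Add(-1122, Rational(7, 60)))) = Mul(-1, Mul(Rational(60, 2099), Rational(-67313, 60))) = Mul(-1, Rational(-67313, 2099)) = Rational(67313, 2099)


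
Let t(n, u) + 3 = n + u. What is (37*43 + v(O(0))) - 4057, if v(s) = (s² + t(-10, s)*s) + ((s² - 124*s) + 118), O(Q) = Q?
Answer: -2348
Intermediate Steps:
t(n, u) = -3 + n + u (t(n, u) = -3 + (n + u) = -3 + n + u)
v(s) = 118 - 124*s + 2*s² + s*(-13 + s) (v(s) = (s² + (-3 - 10 + s)*s) + ((s² - 124*s) + 118) = (s² + (-13 + s)*s) + (118 + s² - 124*s) = (s² + s*(-13 + s)) + (118 + s² - 124*s) = 118 - 124*s + 2*s² + s*(-13 + s))
(37*43 + v(O(0))) - 4057 = (37*43 + (118 - 137*0 + 3*0²)) - 4057 = (1591 + (118 + 0 + 3*0)) - 4057 = (1591 + (118 + 0 + 0)) - 4057 = (1591 + 118) - 4057 = 1709 - 4057 = -2348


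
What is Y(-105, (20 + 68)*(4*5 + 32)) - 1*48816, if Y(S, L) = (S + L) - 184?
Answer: -44529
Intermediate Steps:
Y(S, L) = -184 + L + S (Y(S, L) = (L + S) - 184 = -184 + L + S)
Y(-105, (20 + 68)*(4*5 + 32)) - 1*48816 = (-184 + (20 + 68)*(4*5 + 32) - 105) - 1*48816 = (-184 + 88*(20 + 32) - 105) - 48816 = (-184 + 88*52 - 105) - 48816 = (-184 + 4576 - 105) - 48816 = 4287 - 48816 = -44529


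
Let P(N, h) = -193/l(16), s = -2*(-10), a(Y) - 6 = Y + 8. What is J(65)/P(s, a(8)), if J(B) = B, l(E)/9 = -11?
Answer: 6435/193 ≈ 33.342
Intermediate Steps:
l(E) = -99 (l(E) = 9*(-11) = -99)
a(Y) = 14 + Y (a(Y) = 6 + (Y + 8) = 6 + (8 + Y) = 14 + Y)
s = 20
P(N, h) = 193/99 (P(N, h) = -193/(-99) = -193*(-1/99) = 193/99)
J(65)/P(s, a(8)) = 65/(193/99) = 65*(99/193) = 6435/193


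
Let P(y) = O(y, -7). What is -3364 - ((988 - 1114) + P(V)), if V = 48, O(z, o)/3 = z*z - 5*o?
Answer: -10255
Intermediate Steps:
O(z, o) = -15*o + 3*z**2 (O(z, o) = 3*(z*z - 5*o) = 3*(z**2 - 5*o) = -15*o + 3*z**2)
P(y) = 105 + 3*y**2 (P(y) = -15*(-7) + 3*y**2 = 105 + 3*y**2)
-3364 - ((988 - 1114) + P(V)) = -3364 - ((988 - 1114) + (105 + 3*48**2)) = -3364 - (-126 + (105 + 3*2304)) = -3364 - (-126 + (105 + 6912)) = -3364 - (-126 + 7017) = -3364 - 1*6891 = -3364 - 6891 = -10255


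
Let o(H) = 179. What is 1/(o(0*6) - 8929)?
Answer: -1/8750 ≈ -0.00011429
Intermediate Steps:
1/(o(0*6) - 8929) = 1/(179 - 8929) = 1/(-8750) = -1/8750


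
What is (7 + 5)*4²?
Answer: 192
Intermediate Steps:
(7 + 5)*4² = 12*16 = 192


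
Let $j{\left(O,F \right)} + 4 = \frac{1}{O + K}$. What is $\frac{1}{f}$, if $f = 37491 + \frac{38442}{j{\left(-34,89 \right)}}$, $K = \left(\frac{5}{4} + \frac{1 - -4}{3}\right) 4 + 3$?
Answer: $\frac{235}{6580749} \approx 3.571 \cdot 10^{-5}$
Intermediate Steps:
$K = \frac{44}{3}$ ($K = \left(5 \cdot \frac{1}{4} + \left(1 + 4\right) \frac{1}{3}\right) 4 + 3 = \left(\frac{5}{4} + 5 \cdot \frac{1}{3}\right) 4 + 3 = \left(\frac{5}{4} + \frac{5}{3}\right) 4 + 3 = \frac{35}{12} \cdot 4 + 3 = \frac{35}{3} + 3 = \frac{44}{3} \approx 14.667$)
$j{\left(O,F \right)} = -4 + \frac{1}{\frac{44}{3} + O}$ ($j{\left(O,F \right)} = -4 + \frac{1}{O + \frac{44}{3}} = -4 + \frac{1}{\frac{44}{3} + O}$)
$f = \frac{6580749}{235}$ ($f = 37491 + \frac{38442}{\frac{1}{44 + 3 \left(-34\right)} \left(-173 - -408\right)} = 37491 + \frac{38442}{\frac{1}{44 - 102} \left(-173 + 408\right)} = 37491 + \frac{38442}{\frac{1}{-58} \cdot 235} = 37491 + \frac{38442}{\left(- \frac{1}{58}\right) 235} = 37491 + \frac{38442}{- \frac{235}{58}} = 37491 + 38442 \left(- \frac{58}{235}\right) = 37491 - \frac{2229636}{235} = \frac{6580749}{235} \approx 28003.0$)
$\frac{1}{f} = \frac{1}{\frac{6580749}{235}} = \frac{235}{6580749}$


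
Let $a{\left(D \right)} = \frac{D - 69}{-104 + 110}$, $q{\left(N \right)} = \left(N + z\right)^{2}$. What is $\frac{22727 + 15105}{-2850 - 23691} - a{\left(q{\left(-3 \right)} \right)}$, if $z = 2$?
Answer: $\frac{262966}{26541} \approx 9.9079$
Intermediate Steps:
$q{\left(N \right)} = \left(2 + N\right)^{2}$ ($q{\left(N \right)} = \left(N + 2\right)^{2} = \left(2 + N\right)^{2}$)
$a{\left(D \right)} = - \frac{23}{2} + \frac{D}{6}$ ($a{\left(D \right)} = \frac{-69 + D}{6} = \left(-69 + D\right) \frac{1}{6} = - \frac{23}{2} + \frac{D}{6}$)
$\frac{22727 + 15105}{-2850 - 23691} - a{\left(q{\left(-3 \right)} \right)} = \frac{22727 + 15105}{-2850 - 23691} - \left(- \frac{23}{2} + \frac{\left(2 - 3\right)^{2}}{6}\right) = \frac{37832}{-26541} - \left(- \frac{23}{2} + \frac{\left(-1\right)^{2}}{6}\right) = 37832 \left(- \frac{1}{26541}\right) - \left(- \frac{23}{2} + \frac{1}{6} \cdot 1\right) = - \frac{37832}{26541} - \left(- \frac{23}{2} + \frac{1}{6}\right) = - \frac{37832}{26541} - - \frac{34}{3} = - \frac{37832}{26541} + \frac{34}{3} = \frac{262966}{26541}$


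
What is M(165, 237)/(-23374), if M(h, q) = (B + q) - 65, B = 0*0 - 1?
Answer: -171/23374 ≈ -0.0073158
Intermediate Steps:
B = -1 (B = 0 - 1 = -1)
M(h, q) = -66 + q (M(h, q) = (-1 + q) - 65 = -66 + q)
M(165, 237)/(-23374) = (-66 + 237)/(-23374) = 171*(-1/23374) = -171/23374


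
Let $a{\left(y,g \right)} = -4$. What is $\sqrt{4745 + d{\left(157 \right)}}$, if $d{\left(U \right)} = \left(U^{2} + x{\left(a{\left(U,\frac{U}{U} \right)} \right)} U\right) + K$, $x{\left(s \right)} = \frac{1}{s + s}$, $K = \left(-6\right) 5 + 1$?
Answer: $\frac{\sqrt{469526}}{4} \approx 171.3$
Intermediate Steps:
$K = -29$ ($K = -30 + 1 = -29$)
$x{\left(s \right)} = \frac{1}{2 s}$
$d{\left(U \right)} = -29 + U^{2} - \frac{U}{8}$ ($d{\left(U \right)} = \left(U^{2} + \frac{1}{2 \left(-4\right)} U\right) - 29 = \left(U^{2} + \frac{1}{2} \left(- \frac{1}{4}\right) U\right) - 29 = \left(U^{2} - \frac{U}{8}\right) - 29 = -29 + U^{2} - \frac{U}{8}$)
$\sqrt{4745 + d{\left(157 \right)}} = \sqrt{4745 - \left(\frac{389}{8} - 24649\right)} = \sqrt{4745 - - \frac{196803}{8}} = \sqrt{4745 + \frac{196803}{8}} = \sqrt{\frac{234763}{8}} = \frac{\sqrt{469526}}{4}$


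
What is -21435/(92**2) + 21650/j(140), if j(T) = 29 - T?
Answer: -185624885/939504 ≈ -197.58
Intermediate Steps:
-21435/(92**2) + 21650/j(140) = -21435/(92**2) + 21650/(29 - 1*140) = -21435/8464 + 21650/(29 - 140) = -21435*1/8464 + 21650/(-111) = -21435/8464 + 21650*(-1/111) = -21435/8464 - 21650/111 = -185624885/939504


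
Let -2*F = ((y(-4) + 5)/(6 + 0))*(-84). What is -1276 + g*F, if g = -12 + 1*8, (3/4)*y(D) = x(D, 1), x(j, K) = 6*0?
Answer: -1416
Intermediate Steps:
x(j, K) = 0
y(D) = 0 (y(D) = (4/3)*0 = 0)
g = -4 (g = -12 + 8 = -4)
F = 35 (F = -(0 + 5)/(6 + 0)*(-84)/2 = -5/6*(-84)/2 = -5*(⅙)*(-84)/2 = -5*(-84)/12 = -½*(-70) = 35)
-1276 + g*F = -1276 - 4*35 = -1276 - 140 = -1416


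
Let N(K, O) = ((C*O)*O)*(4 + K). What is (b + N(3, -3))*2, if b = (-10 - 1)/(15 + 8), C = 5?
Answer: 14468/23 ≈ 629.04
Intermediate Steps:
N(K, O) = 5*O²*(4 + K) (N(K, O) = ((5*O)*O)*(4 + K) = (5*O²)*(4 + K) = 5*O²*(4 + K))
b = -11/23 ≈ -0.47826
(b + N(3, -3))*2 = (-11/23 + 5*(-3)²*(4 + 3))*2 = (-11/23 + 5*9*7)*2 = (-11/23 + 315)*2 = (7234/23)*2 = 14468/23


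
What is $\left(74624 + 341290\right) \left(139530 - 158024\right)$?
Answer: $-7691913516$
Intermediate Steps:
$\left(74624 + 341290\right) \left(139530 - 158024\right) = 415914 \left(-18494\right) = -7691913516$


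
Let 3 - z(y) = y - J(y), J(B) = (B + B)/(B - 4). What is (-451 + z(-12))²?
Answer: 755161/4 ≈ 1.8879e+5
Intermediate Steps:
J(B) = 2*B/(-4 + B) (J(B) = (2*B)/(-4 + B) = 2*B/(-4 + B))
z(y) = 3 - y + 2*y/(-4 + y) (z(y) = 3 - (y - 2*y/(-4 + y)) = 3 + (-y + 2*y/(-4 + y)) = 3 - y + 2*y/(-4 + y))
(-451 + z(-12))² = (-451 + (-12 - 1*(-12)² + 9*(-12))/(-4 - 12))² = (-451 + (-12 - 1*144 - 108)/(-16))² = (-451 - (-12 - 144 - 108)/16)² = (-451 - 1/16*(-264))² = (-451 + 33/2)² = (-869/2)² = 755161/4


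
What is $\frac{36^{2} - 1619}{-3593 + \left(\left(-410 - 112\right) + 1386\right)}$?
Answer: $\frac{323}{2729} \approx 0.11836$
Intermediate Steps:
$\frac{36^{2} - 1619}{-3593 + \left(\left(-410 - 112\right) + 1386\right)} = \frac{1296 - 1619}{-3593 + \left(-522 + 1386\right)} = - \frac{323}{-3593 + 864} = - \frac{323}{-2729} = \left(-323\right) \left(- \frac{1}{2729}\right) = \frac{323}{2729}$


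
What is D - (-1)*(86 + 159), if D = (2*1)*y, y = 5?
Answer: 255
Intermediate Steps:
D = 10 (D = (2*1)*5 = 2*5 = 10)
D - (-1)*(86 + 159) = 10 - (-1)*(86 + 159) = 10 - (-1)*245 = 10 - 1*(-245) = 10 + 245 = 255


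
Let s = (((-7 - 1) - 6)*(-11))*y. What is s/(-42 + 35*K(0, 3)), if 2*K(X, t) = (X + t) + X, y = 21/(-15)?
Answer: -308/15 ≈ -20.533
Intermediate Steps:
y = -7/5 (y = 21*(-1/15) = -7/5 ≈ -1.4000)
K(X, t) = X + t/2 (K(X, t) = ((X + t) + X)/2 = (t + 2*X)/2 = X + t/2)
s = -1078/5 (s = (((-7 - 1) - 6)*(-11))*(-7/5) = ((-8 - 6)*(-11))*(-7/5) = -14*(-11)*(-7/5) = 154*(-7/5) = -1078/5 ≈ -215.60)
s/(-42 + 35*K(0, 3)) = -1078/(5*(-42 + 35*(0 + (1/2)*3))) = -1078/(5*(-42 + 35*(0 + 3/2))) = -1078/(5*(-42 + 35*(3/2))) = -1078/(5*(-42 + 105/2)) = -1078/(5*21/2) = -1078/5*2/21 = -308/15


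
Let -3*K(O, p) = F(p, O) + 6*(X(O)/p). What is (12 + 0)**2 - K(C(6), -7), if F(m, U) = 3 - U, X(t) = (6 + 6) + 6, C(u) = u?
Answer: 965/7 ≈ 137.86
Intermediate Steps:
X(t) = 18 (X(t) = 12 + 6 = 18)
K(O, p) = -1 - 36/p + O/3 (K(O, p) = -((3 - O) + 6*(18/p))/3 = -((3 - O) + 108/p)/3 = -(3 - O + 108/p)/3 = -1 - 36/p + O/3)
(12 + 0)**2 - K(C(6), -7) = (12 + 0)**2 - (-1 - 36/(-7) + (1/3)*6) = 12**2 - (-1 - 36*(-1/7) + 2) = 144 - (-1 + 36/7 + 2) = 144 - 1*43/7 = 144 - 43/7 = 965/7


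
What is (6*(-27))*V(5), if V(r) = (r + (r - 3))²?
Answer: -7938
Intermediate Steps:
V(r) = (-3 + 2*r)² (V(r) = (r + (-3 + r))² = (-3 + 2*r)²)
(6*(-27))*V(5) = (6*(-27))*(-3 + 2*5)² = -162*(-3 + 10)² = -162*7² = -162*49 = -7938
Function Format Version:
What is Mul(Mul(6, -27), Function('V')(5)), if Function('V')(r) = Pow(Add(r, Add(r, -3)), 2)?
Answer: -7938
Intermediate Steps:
Function('V')(r) = Pow(Add(-3, Mul(2, r)), 2) (Function('V')(r) = Pow(Add(r, Add(-3, r)), 2) = Pow(Add(-3, Mul(2, r)), 2))
Mul(Mul(6, -27), Function('V')(5)) = Mul(Mul(6, -27), Pow(Add(-3, Mul(2, 5)), 2)) = Mul(-162, Pow(Add(-3, 10), 2)) = Mul(-162, Pow(7, 2)) = Mul(-162, 49) = -7938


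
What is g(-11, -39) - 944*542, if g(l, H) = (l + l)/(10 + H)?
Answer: -14837770/29 ≈ -5.1165e+5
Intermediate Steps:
g(l, H) = 2*l/(10 + H) (g(l, H) = (2*l)/(10 + H) = 2*l/(10 + H))
g(-11, -39) - 944*542 = 2*(-11)/(10 - 39) - 944*542 = 2*(-11)/(-29) - 511648 = 2*(-11)*(-1/29) - 511648 = 22/29 - 511648 = -14837770/29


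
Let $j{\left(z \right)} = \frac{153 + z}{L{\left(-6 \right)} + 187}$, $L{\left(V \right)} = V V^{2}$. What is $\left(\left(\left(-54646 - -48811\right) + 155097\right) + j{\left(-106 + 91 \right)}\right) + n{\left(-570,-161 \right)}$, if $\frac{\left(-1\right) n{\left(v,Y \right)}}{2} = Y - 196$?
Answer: $\frac{4349166}{29} \approx 1.4997 \cdot 10^{5}$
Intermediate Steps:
$L{\left(V \right)} = V^{3}$
$n{\left(v,Y \right)} = 392 - 2 Y$ ($n{\left(v,Y \right)} = - 2 \left(Y - 196\right) = - 2 \left(-196 + Y\right) = 392 - 2 Y$)
$j{\left(z \right)} = - \frac{153}{29} - \frac{z}{29}$ ($j{\left(z \right)} = \frac{153 + z}{\left(-6\right)^{3} + 187} = \frac{153 + z}{-216 + 187} = \frac{153 + z}{-29} = \left(153 + z\right) \left(- \frac{1}{29}\right) = - \frac{153}{29} - \frac{z}{29}$)
$\left(\left(\left(-54646 - -48811\right) + 155097\right) + j{\left(-106 + 91 \right)}\right) + n{\left(-570,-161 \right)} = \left(\left(\left(-54646 - -48811\right) + 155097\right) - \left(\frac{153}{29} + \frac{-106 + 91}{29}\right)\right) + \left(392 - -322\right) = \left(\left(\left(-54646 + 48811\right) + 155097\right) - \frac{138}{29}\right) + \left(392 + 322\right) = \left(\left(-5835 + 155097\right) + \left(- \frac{153}{29} + \frac{15}{29}\right)\right) + 714 = \left(149262 - \frac{138}{29}\right) + 714 = \frac{4328460}{29} + 714 = \frac{4349166}{29}$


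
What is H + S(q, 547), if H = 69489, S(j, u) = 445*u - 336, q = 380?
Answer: 312568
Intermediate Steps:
S(j, u) = -336 + 445*u
H + S(q, 547) = 69489 + (-336 + 445*547) = 69489 + (-336 + 243415) = 69489 + 243079 = 312568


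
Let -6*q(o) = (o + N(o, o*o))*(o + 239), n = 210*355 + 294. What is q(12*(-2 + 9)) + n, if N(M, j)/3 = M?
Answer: 56756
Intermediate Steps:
N(M, j) = 3*M
n = 74844 (n = 74550 + 294 = 74844)
q(o) = -2*o*(239 + o)/3 (q(o) = -(o + 3*o)*(o + 239)/6 = -4*o*(239 + o)/6 = -2*o*(239 + o)/3)
q(12*(-2 + 9)) + n = 2*(12*(-2 + 9))*(-239 - 12*(-2 + 9))/3 + 74844 = 2*(12*7)*(-239 - 12*7)/3 + 74844 = (⅔)*84*(-239 - 1*84) + 74844 = (⅔)*84*(-239 - 84) + 74844 = (⅔)*84*(-323) + 74844 = -18088 + 74844 = 56756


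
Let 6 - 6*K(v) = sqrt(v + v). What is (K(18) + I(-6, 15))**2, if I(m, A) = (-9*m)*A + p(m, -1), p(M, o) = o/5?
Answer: 16394401/25 ≈ 6.5578e+5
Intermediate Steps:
p(M, o) = o/5 (p(M, o) = o*(1/5) = o/5)
I(m, A) = -1/5 - 9*A*m (I(m, A) = (-9*m)*A + (1/5)*(-1) = -9*A*m - 1/5 = -1/5 - 9*A*m)
K(v) = 1 - sqrt(2)*sqrt(v)/6 (K(v) = 1 - sqrt(v + v)/6 = 1 - sqrt(2)*sqrt(v)/6)
(K(18) + I(-6, 15))**2 = ((1 - sqrt(2)*sqrt(18)/6) + (-1/5 - 9*15*(-6)))**2 = ((1 - sqrt(2)*3*sqrt(2)/6) + (-1/5 + 810))**2 = ((1 - 1) + 4049/5)**2 = (0 + 4049/5)**2 = (4049/5)**2 = 16394401/25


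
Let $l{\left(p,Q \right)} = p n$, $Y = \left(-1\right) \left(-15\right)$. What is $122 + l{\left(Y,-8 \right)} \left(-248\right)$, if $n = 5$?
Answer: $-18478$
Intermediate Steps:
$Y = 15$
$l{\left(p,Q \right)} = 5 p$ ($l{\left(p,Q \right)} = p 5 = 5 p$)
$122 + l{\left(Y,-8 \right)} \left(-248\right) = 122 + 5 \cdot 15 \left(-248\right) = 122 + 75 \left(-248\right) = 122 - 18600 = -18478$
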